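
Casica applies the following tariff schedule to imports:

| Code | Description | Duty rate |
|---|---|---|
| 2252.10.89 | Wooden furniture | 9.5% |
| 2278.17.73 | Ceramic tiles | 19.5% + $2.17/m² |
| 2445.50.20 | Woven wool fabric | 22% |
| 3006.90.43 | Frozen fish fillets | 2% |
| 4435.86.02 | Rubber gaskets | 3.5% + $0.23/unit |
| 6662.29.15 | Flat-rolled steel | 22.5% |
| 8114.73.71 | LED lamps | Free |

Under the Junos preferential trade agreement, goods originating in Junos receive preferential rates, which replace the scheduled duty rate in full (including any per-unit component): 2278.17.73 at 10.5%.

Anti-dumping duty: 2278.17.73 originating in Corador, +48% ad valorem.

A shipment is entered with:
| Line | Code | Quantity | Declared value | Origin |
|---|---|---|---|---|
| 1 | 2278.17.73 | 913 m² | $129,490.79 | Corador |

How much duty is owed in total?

$89,387.49

Line 1 (2278.17.73, Corador, 913 m², $129,490.79):
Base rate for 2278.17.73 is 19.5% + $2.17/m².
2278.17.73 has an FTA preferential rate, but origin Corador is not Junos; base rate stands.
Additional duty on 2278.17.73 from Corador: +48%. Applied ad valorem rate: 19.5% + 48% = 67.5%.
Duty = $129,490.79 × 67.5% + 913 × $2.17 = $89,387.49.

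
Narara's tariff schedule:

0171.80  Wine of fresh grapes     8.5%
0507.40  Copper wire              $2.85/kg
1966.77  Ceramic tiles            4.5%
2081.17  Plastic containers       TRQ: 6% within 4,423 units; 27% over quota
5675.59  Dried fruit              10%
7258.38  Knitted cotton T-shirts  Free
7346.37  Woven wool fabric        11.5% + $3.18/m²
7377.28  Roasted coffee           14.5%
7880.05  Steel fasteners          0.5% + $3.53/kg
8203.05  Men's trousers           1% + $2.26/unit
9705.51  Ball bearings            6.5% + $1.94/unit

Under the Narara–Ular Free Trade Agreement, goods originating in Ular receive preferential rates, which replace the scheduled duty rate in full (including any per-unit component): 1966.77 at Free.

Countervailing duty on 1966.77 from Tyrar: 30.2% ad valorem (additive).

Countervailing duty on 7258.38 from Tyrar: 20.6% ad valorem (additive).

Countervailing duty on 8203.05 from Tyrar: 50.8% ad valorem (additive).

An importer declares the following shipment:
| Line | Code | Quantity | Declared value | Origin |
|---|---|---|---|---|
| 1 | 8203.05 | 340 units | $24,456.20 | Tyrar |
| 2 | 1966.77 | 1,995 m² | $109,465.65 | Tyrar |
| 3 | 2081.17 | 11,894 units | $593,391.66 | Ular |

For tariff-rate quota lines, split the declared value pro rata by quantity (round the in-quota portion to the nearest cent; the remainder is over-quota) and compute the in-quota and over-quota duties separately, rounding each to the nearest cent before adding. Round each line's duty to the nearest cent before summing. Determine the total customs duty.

$165,297.71

Line 1 (8203.05, Tyrar, 340 units, $24,456.20):
Base rate for 8203.05 is 1% + $2.26/unit.
Additional duty on 8203.05 from Tyrar: +50.8%. Applied ad valorem rate: 1% + 50.8% = 51.8%.
Duty = $24,456.20 × 51.8% + 340 × $2.26 = $13,436.71.
Line 2 (1966.77, Tyrar, 1,995 m², $109,465.65):
Base rate for 1966.77 is 4.5%.
1966.77 has an FTA preferential rate, but origin Tyrar is not Ular; base rate stands.
Additional duty on 1966.77 from Tyrar: +30.2%. Applied ad valorem rate: 4.5% + 30.2% = 34.7%.
Duty = $109,465.65 × 34.7% = $37,984.58.
Line 3 (2081.17, Ular, 11,894 units, $593,391.66):
Code 2081.17 is under a tariff-rate quota (threshold 4,423 units). In-quota: 4,423 units at 6%; over-quota: 7,471 units at 27%.
Pro-rata value split: in-quota = $593,391.66 × 4,423/11,894 = $220,663.47; over-quota = $593,391.66 − $220,663.47 = $372,728.19.
In-quota duty = $220,663.47 × 6% = $13,239.81. Over-quota duty = $372,728.19 × 27% = $100,636.61.
Line duty = $13,239.81 + $100,636.61 = $113,876.42.
Total = $13,436.71 + $37,984.58 + $113,876.42 = $165,297.71.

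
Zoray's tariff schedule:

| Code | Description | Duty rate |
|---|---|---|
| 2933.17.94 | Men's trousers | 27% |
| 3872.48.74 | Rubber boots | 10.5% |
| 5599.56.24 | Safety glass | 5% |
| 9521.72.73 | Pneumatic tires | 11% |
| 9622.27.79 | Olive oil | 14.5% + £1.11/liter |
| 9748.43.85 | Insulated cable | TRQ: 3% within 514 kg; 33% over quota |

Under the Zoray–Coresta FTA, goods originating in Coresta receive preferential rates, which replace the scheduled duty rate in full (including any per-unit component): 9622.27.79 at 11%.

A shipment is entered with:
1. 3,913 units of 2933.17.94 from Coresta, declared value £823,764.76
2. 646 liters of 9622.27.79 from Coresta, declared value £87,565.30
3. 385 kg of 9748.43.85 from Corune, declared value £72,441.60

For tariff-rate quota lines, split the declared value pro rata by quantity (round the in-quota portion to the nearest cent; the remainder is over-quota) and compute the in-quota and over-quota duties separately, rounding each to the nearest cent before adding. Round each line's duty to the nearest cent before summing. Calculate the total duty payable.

Line 1 (2933.17.94, Coresta, 3,913 units, £823,764.76):
Base rate for 2933.17.94 is 27%.
Origin Coresta is the FTA partner but 2933.17.94 is not on the preference list; base rate stands.
Duty = £823,764.76 × 27% = £222,416.49.
Line 2 (9622.27.79, Coresta, 646 liters, £87,565.30):
Base rate for 9622.27.79 is 14.5% + £1.11/liter.
Origin Coresta qualifies under the Zoray–Coresta agreement and 9622.27.79 is covered: preferential rate 11% applies instead.
Duty = £87,565.30 × 11% = £9,632.18.
Line 3 (9748.43.85, Corune, 385 kg, £72,441.60):
Code 9748.43.85 is under a tariff-rate quota (threshold 514 kg). Quantity 385 kg is within the quota, so the in-quota rate 3% applies to the full value.
Duty = £72,441.60 × 3% = £2,173.25.
Total = £222,416.49 + £9,632.18 + £2,173.25 = £234,221.92.

£234,221.92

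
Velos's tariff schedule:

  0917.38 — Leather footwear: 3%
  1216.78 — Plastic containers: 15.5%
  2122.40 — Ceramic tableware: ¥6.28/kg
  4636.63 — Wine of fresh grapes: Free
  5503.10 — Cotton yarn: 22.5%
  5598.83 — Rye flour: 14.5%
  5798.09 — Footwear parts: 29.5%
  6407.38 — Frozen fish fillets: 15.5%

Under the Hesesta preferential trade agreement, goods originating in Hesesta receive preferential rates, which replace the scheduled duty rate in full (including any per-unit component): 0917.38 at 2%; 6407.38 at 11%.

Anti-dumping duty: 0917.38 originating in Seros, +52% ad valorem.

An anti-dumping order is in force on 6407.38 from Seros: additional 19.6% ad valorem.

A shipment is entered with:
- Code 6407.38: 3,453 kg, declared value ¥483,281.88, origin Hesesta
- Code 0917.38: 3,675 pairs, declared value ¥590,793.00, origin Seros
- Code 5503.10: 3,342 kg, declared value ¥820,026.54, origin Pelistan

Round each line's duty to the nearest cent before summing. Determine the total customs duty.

Line 1 (6407.38, Hesesta, 3,453 kg, ¥483,281.88):
Base rate for 6407.38 is 15.5%.
Origin Hesesta qualifies under the Velos–Hesesta agreement and 6407.38 is covered: preferential rate 11% applies instead.
The additional-duty order on 6407.38 targets Seros, not Hesesta; it does not apply.
Duty = ¥483,281.88 × 11% = ¥53,161.01.
Line 2 (0917.38, Seros, 3,675 pairs, ¥590,793.00):
Base rate for 0917.38 is 3%.
0917.38 has an FTA preferential rate, but origin Seros is not Hesesta; base rate stands.
Additional duty on 0917.38 from Seros: +52%. Applied ad valorem rate: 3% + 52% = 55%.
Duty = ¥590,793.00 × 55% = ¥324,936.15.
Line 3 (5503.10, Pelistan, 3,342 kg, ¥820,026.54):
Base rate for 5503.10 is 22.5%.
Duty = ¥820,026.54 × 22.5% = ¥184,505.97.
Total = ¥53,161.01 + ¥324,936.15 + ¥184,505.97 = ¥562,603.13.

¥562,603.13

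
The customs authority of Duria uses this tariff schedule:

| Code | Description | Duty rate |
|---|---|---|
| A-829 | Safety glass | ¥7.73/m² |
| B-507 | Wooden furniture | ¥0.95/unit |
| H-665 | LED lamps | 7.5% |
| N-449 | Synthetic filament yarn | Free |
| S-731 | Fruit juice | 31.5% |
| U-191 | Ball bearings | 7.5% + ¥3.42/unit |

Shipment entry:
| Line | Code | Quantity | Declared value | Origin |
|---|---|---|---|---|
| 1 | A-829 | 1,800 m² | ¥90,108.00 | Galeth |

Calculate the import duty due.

¥13,914.00

Line 1 (A-829, Galeth, 1,800 m², ¥90,108.00):
Base rate for A-829 is ¥7.73/m².
Duty = 1,800 × ¥7.73 = ¥13,914.00.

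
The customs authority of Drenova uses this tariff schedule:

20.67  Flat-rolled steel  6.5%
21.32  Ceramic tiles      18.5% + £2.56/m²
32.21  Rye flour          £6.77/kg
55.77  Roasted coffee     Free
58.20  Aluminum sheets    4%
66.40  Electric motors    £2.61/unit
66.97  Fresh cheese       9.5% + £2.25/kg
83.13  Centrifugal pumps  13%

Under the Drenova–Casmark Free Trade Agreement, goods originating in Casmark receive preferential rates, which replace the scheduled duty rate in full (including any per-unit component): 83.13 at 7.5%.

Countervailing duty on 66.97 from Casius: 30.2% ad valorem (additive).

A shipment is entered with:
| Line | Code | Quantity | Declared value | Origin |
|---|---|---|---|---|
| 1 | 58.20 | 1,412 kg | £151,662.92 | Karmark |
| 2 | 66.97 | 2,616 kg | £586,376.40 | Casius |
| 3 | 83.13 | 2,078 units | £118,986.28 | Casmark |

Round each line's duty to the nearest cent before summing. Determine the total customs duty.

Line 1 (58.20, Karmark, 1,412 kg, £151,662.92):
Base rate for 58.20 is 4%.
Duty = £151,662.92 × 4% = £6,066.52.
Line 2 (66.97, Casius, 2,616 kg, £586,376.40):
Base rate for 66.97 is 9.5% + £2.25/kg.
Additional duty on 66.97 from Casius: +30.2%. Applied ad valorem rate: 9.5% + 30.2% = 39.7%.
Duty = £586,376.40 × 39.7% + 2,616 × £2.25 = £238,677.43.
Line 3 (83.13, Casmark, 2,078 units, £118,986.28):
Base rate for 83.13 is 13%.
Origin Casmark qualifies under the Drenova–Casmark agreement and 83.13 is covered: preferential rate 7.5% applies instead.
Duty = £118,986.28 × 7.5% = £8,923.97.
Total = £6,066.52 + £238,677.43 + £8,923.97 = £253,667.92.

£253,667.92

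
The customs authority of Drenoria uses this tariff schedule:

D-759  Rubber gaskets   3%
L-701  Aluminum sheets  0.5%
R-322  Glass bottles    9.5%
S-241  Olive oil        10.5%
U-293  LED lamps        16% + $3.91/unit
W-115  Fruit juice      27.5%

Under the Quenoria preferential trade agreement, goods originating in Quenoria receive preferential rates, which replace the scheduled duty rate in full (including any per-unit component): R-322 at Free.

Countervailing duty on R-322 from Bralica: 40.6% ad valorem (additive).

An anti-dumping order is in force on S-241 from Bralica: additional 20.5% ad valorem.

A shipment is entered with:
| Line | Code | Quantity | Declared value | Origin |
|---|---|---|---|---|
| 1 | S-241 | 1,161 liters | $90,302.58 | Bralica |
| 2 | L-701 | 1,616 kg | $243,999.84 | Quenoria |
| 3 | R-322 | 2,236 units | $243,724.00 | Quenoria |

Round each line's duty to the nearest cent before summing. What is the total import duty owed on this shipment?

$29,213.80

Line 1 (S-241, Bralica, 1,161 liters, $90,302.58):
Base rate for S-241 is 10.5%.
Additional duty on S-241 from Bralica: +20.5%. Applied ad valorem rate: 10.5% + 20.5% = 31%.
Duty = $90,302.58 × 31% = $27,993.80.
Line 2 (L-701, Quenoria, 1,616 kg, $243,999.84):
Base rate for L-701 is 0.5%.
Origin Quenoria is the FTA partner but L-701 is not on the preference list; base rate stands.
Duty = $243,999.84 × 0.5% = $1,220.00.
Line 3 (R-322, Quenoria, 2,236 units, $243,724.00):
Base rate for R-322 is 9.5%.
Origin Quenoria qualifies under the Drenoria–Quenoria agreement and R-322 is covered: preferential rate Free applies instead.
The additional-duty order on R-322 targets Bralica, not Quenoria; it does not apply.
Duty = $243,724.00 × 0% = $0.00.
Total = $27,993.80 + $1,220.00 + $0.00 = $29,213.80.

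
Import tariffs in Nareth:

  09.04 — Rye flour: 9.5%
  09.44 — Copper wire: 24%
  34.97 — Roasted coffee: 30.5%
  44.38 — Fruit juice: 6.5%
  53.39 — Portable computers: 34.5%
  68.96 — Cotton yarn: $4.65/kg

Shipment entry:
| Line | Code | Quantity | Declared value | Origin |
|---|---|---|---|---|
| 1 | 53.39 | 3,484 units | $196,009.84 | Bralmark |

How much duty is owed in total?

Line 1 (53.39, Bralmark, 3,484 units, $196,009.84):
Base rate for 53.39 is 34.5%.
Duty = $196,009.84 × 34.5% = $67,623.39.

$67,623.39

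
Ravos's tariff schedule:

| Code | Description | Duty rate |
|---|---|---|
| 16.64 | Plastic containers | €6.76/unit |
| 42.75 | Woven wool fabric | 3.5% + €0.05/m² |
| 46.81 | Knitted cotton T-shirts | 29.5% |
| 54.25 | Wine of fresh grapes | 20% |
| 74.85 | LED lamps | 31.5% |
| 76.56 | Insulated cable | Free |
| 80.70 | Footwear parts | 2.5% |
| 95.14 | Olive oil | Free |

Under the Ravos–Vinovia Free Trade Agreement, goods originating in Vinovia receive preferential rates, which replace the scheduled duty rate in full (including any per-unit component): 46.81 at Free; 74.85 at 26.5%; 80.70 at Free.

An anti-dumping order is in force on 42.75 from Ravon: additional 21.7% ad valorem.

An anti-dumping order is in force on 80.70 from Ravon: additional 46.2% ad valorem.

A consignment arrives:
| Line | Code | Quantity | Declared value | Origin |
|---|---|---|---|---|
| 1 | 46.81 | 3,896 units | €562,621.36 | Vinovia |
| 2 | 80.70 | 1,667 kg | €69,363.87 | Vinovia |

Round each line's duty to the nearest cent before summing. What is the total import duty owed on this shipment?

€0.00

Line 1 (46.81, Vinovia, 3,896 units, €562,621.36):
Base rate for 46.81 is 29.5%.
Origin Vinovia qualifies under the Ravos–Vinovia agreement and 46.81 is covered: preferential rate Free applies instead.
Duty = €562,621.36 × 0% = €0.00.
Line 2 (80.70, Vinovia, 1,667 kg, €69,363.87):
Base rate for 80.70 is 2.5%.
Origin Vinovia qualifies under the Ravos–Vinovia agreement and 80.70 is covered: preferential rate Free applies instead.
The additional-duty order on 80.70 targets Ravon, not Vinovia; it does not apply.
Duty = €69,363.87 × 0% = €0.00.
Total = €0.00 + €0.00 = €0.00.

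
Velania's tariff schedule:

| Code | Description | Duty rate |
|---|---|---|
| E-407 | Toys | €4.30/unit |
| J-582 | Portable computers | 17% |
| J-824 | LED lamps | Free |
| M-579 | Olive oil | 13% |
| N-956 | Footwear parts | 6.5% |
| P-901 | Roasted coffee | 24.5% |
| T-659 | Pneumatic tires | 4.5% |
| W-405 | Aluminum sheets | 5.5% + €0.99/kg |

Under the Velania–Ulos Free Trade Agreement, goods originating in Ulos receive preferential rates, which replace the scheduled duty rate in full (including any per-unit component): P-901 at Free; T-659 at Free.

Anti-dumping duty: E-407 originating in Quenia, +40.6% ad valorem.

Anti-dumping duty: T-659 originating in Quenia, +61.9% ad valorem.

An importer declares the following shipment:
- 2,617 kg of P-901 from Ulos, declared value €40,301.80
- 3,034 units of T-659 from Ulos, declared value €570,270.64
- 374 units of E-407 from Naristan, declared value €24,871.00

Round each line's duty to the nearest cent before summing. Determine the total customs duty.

€1,608.20

Line 1 (P-901, Ulos, 2,617 kg, €40,301.80):
Base rate for P-901 is 24.5%.
Origin Ulos qualifies under the Velania–Ulos agreement and P-901 is covered: preferential rate Free applies instead.
Duty = €40,301.80 × 0% = €0.00.
Line 2 (T-659, Ulos, 3,034 units, €570,270.64):
Base rate for T-659 is 4.5%.
Origin Ulos qualifies under the Velania–Ulos agreement and T-659 is covered: preferential rate Free applies instead.
The additional-duty order on T-659 targets Quenia, not Ulos; it does not apply.
Duty = €570,270.64 × 0% = €0.00.
Line 3 (E-407, Naristan, 374 units, €24,871.00):
Base rate for E-407 is €4.30/unit.
The additional-duty order on E-407 targets Quenia, not Naristan; it does not apply.
Duty = 374 × €4.30 = €1,608.20.
Total = €0.00 + €0.00 + €1,608.20 = €1,608.20.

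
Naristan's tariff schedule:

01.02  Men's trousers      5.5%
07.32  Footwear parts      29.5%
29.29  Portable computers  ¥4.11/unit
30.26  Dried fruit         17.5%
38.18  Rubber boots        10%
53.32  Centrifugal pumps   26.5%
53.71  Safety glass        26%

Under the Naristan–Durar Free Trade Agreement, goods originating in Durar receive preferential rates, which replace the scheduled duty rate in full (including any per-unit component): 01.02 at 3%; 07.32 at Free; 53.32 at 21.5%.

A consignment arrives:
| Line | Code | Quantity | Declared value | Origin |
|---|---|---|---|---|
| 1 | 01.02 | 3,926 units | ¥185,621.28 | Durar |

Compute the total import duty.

Line 1 (01.02, Durar, 3,926 units, ¥185,621.28):
Base rate for 01.02 is 5.5%.
Origin Durar qualifies under the Naristan–Durar agreement and 01.02 is covered: preferential rate 3% applies instead.
Duty = ¥185,621.28 × 3% = ¥5,568.64.

¥5,568.64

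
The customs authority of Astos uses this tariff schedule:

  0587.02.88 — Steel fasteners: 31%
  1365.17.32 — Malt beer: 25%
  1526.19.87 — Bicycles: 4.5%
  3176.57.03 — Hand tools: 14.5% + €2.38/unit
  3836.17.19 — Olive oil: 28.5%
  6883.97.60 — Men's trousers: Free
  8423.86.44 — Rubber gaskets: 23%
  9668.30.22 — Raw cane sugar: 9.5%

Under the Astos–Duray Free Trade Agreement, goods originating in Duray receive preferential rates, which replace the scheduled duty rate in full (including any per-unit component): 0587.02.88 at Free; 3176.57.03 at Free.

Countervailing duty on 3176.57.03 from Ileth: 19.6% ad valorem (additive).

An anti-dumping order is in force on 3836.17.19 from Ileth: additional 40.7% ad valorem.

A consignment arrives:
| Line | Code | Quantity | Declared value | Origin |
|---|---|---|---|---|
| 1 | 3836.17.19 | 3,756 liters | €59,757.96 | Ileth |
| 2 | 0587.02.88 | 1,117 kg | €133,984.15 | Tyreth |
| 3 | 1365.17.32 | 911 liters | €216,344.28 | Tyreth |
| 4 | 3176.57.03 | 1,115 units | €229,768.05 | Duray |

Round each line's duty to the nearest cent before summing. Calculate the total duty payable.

€136,973.67

Line 1 (3836.17.19, Ileth, 3,756 liters, €59,757.96):
Base rate for 3836.17.19 is 28.5%.
Additional duty on 3836.17.19 from Ileth: +40.7%. Applied ad valorem rate: 28.5% + 40.7% = 69.2%.
Duty = €59,757.96 × 69.2% = €41,352.51.
Line 2 (0587.02.88, Tyreth, 1,117 kg, €133,984.15):
Base rate for 0587.02.88 is 31%.
0587.02.88 has an FTA preferential rate, but origin Tyreth is not Duray; base rate stands.
Duty = €133,984.15 × 31% = €41,535.09.
Line 3 (1365.17.32, Tyreth, 911 liters, €216,344.28):
Base rate for 1365.17.32 is 25%.
Duty = €216,344.28 × 25% = €54,086.07.
Line 4 (3176.57.03, Duray, 1,115 units, €229,768.05):
Base rate for 3176.57.03 is 14.5% + €2.38/unit.
Origin Duray qualifies under the Astos–Duray agreement and 3176.57.03 is covered: preferential rate Free applies instead.
The additional-duty order on 3176.57.03 targets Ileth, not Duray; it does not apply.
Duty = €229,768.05 × 0% = €0.00.
Total = €41,352.51 + €41,535.09 + €54,086.07 + €0.00 = €136,973.67.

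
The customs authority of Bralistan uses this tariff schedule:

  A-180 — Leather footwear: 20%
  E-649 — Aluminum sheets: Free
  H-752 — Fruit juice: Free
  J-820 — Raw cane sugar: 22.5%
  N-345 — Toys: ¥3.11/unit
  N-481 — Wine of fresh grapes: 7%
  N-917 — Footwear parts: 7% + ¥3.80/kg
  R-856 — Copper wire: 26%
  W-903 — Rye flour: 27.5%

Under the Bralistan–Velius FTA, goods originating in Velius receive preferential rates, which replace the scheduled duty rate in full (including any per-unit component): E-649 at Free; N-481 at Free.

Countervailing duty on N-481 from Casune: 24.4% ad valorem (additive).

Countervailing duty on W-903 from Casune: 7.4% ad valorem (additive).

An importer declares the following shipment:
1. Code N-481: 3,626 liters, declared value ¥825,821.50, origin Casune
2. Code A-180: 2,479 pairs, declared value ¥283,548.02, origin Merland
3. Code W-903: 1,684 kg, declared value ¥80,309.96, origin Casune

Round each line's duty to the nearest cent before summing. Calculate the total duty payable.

¥344,045.73

Line 1 (N-481, Casune, 3,626 liters, ¥825,821.50):
Base rate for N-481 is 7%.
N-481 has an FTA preferential rate, but origin Casune is not Velius; base rate stands.
Additional duty on N-481 from Casune: +24.4%. Applied ad valorem rate: 7% + 24.4% = 31.4%.
Duty = ¥825,821.50 × 31.4% = ¥259,307.95.
Line 2 (A-180, Merland, 2,479 pairs, ¥283,548.02):
Base rate for A-180 is 20%.
Duty = ¥283,548.02 × 20% = ¥56,709.60.
Line 3 (W-903, Casune, 1,684 kg, ¥80,309.96):
Base rate for W-903 is 27.5%.
Additional duty on W-903 from Casune: +7.4%. Applied ad valorem rate: 27.5% + 7.4% = 34.9%.
Duty = ¥80,309.96 × 34.9% = ¥28,028.18.
Total = ¥259,307.95 + ¥56,709.60 + ¥28,028.18 = ¥344,045.73.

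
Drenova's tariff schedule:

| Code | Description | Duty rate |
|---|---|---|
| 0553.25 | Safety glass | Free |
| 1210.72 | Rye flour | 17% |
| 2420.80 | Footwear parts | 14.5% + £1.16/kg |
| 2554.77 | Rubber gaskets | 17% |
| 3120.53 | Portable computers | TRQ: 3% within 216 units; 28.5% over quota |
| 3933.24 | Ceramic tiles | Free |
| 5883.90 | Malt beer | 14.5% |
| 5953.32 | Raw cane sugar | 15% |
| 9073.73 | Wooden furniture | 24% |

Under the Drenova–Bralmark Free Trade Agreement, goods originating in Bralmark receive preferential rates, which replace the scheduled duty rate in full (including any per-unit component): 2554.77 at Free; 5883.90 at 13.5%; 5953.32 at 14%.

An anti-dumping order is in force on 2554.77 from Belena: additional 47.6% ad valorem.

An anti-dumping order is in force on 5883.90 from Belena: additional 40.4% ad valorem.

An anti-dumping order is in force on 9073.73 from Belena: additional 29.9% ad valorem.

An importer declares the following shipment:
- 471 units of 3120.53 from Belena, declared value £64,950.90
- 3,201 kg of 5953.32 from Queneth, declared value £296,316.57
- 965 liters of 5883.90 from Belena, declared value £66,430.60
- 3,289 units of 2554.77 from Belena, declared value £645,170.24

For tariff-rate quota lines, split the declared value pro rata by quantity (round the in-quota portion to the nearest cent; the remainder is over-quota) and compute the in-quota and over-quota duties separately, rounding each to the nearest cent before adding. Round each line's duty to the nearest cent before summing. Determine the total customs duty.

Line 1 (3120.53, Belena, 471 units, £64,950.90):
Code 3120.53 is under a tariff-rate quota (threshold 216 units). In-quota: 216 units at 3%; over-quota: 255 units at 28.5%.
Pro-rata value split: in-quota = £64,950.90 × 216/471 = £29,786.40; over-quota = £64,950.90 − £29,786.40 = £35,164.50.
In-quota duty = £29,786.40 × 3% = £893.59. Over-quota duty = £35,164.50 × 28.5% = £10,021.88.
Line duty = £893.59 + £10,021.88 = £10,915.47.
Line 2 (5953.32, Queneth, 3,201 kg, £296,316.57):
Base rate for 5953.32 is 15%.
5953.32 has an FTA preferential rate, but origin Queneth is not Bralmark; base rate stands.
Duty = £296,316.57 × 15% = £44,447.49.
Line 3 (5883.90, Belena, 965 liters, £66,430.60):
Base rate for 5883.90 is 14.5%.
5883.90 has an FTA preferential rate, but origin Belena is not Bralmark; base rate stands.
Additional duty on 5883.90 from Belena: +40.4%. Applied ad valorem rate: 14.5% + 40.4% = 54.9%.
Duty = £66,430.60 × 54.9% = £36,470.40.
Line 4 (2554.77, Belena, 3,289 units, £645,170.24):
Base rate for 2554.77 is 17%.
2554.77 has an FTA preferential rate, but origin Belena is not Bralmark; base rate stands.
Additional duty on 2554.77 from Belena: +47.6%. Applied ad valorem rate: 17% + 47.6% = 64.6%.
Duty = £645,170.24 × 64.6% = £416,779.98.
Total = £10,915.47 + £44,447.49 + £36,470.40 + £416,779.98 = £508,613.34.

£508,613.34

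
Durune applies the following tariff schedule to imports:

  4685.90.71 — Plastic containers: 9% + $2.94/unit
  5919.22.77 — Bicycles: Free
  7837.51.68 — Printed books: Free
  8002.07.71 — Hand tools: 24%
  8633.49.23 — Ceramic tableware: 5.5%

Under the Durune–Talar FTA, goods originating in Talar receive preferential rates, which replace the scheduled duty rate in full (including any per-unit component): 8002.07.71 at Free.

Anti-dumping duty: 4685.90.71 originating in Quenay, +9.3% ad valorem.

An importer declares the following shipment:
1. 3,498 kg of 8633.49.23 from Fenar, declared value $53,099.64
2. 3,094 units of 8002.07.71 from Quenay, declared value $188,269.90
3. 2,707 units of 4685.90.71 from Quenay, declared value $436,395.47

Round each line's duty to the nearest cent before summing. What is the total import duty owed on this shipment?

$135,924.21

Line 1 (8633.49.23, Fenar, 3,498 kg, $53,099.64):
Base rate for 8633.49.23 is 5.5%.
Duty = $53,099.64 × 5.5% = $2,920.48.
Line 2 (8002.07.71, Quenay, 3,094 units, $188,269.90):
Base rate for 8002.07.71 is 24%.
8002.07.71 has an FTA preferential rate, but origin Quenay is not Talar; base rate stands.
Duty = $188,269.90 × 24% = $45,184.78.
Line 3 (4685.90.71, Quenay, 2,707 units, $436,395.47):
Base rate for 4685.90.71 is 9% + $2.94/unit.
Additional duty on 4685.90.71 from Quenay: +9.3%. Applied ad valorem rate: 9% + 9.3% = 18.3%.
Duty = $436,395.47 × 18.3% + 2,707 × $2.94 = $87,818.95.
Total = $2,920.48 + $45,184.78 + $87,818.95 = $135,924.21.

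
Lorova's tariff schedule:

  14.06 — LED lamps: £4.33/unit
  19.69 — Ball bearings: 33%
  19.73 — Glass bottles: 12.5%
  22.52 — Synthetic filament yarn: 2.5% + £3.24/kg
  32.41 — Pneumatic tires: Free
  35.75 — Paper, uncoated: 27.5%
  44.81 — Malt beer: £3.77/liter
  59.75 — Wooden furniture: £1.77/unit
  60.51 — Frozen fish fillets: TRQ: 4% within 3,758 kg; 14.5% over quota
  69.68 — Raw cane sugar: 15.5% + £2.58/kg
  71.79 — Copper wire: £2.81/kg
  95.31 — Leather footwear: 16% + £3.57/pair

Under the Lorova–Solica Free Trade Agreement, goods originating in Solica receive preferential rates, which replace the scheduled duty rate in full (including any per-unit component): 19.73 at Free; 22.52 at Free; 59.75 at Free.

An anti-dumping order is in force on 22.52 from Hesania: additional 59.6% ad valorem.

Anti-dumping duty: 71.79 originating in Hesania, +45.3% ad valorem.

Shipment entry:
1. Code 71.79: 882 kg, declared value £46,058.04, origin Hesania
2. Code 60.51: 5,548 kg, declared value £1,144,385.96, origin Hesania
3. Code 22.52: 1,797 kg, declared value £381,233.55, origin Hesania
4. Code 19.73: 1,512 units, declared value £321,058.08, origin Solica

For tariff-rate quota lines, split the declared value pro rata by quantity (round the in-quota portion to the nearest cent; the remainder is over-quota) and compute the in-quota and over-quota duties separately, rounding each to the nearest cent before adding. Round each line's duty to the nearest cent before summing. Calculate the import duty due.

£350,454.91

Line 1 (71.79, Hesania, 882 kg, £46,058.04):
Base rate for 71.79 is £2.81/kg.
Additional duty on 71.79 from Hesania: +45.3% ad valorem. Applied ad valorem rate = 45.3%.
Duty = £46,058.04 × 45.3% + 882 × £2.81 = £23,342.71.
Line 2 (60.51, Hesania, 5,548 kg, £1,144,385.96):
Code 60.51 is under a tariff-rate quota (threshold 3,758 kg). In-quota: 3,758 kg at 4%; over-quota: 1,790 kg at 14.5%.
Pro-rata value split: in-quota = £1,144,385.96 × 3,758/5,548 = £775,162.66; over-quota = £1,144,385.96 − £775,162.66 = £369,223.30.
In-quota duty = £775,162.66 × 4% = £31,006.51. Over-quota duty = £369,223.30 × 14.5% = £53,537.38.
Line duty = £31,006.51 + £53,537.38 = £84,543.89.
Line 3 (22.52, Hesania, 1,797 kg, £381,233.55):
Base rate for 22.52 is 2.5% + £3.24/kg.
22.52 has an FTA preferential rate, but origin Hesania is not Solica; base rate stands.
Additional duty on 22.52 from Hesania: +59.6%. Applied ad valorem rate: 2.5% + 59.6% = 62.1%.
Duty = £381,233.55 × 62.1% + 1,797 × £3.24 = £242,568.31.
Line 4 (19.73, Solica, 1,512 units, £321,058.08):
Base rate for 19.73 is 12.5%.
Origin Solica qualifies under the Lorova–Solica agreement and 19.73 is covered: preferential rate Free applies instead.
Duty = £321,058.08 × 0% = £0.00.
Total = £23,342.71 + £84,543.89 + £242,568.31 + £0.00 = £350,454.91.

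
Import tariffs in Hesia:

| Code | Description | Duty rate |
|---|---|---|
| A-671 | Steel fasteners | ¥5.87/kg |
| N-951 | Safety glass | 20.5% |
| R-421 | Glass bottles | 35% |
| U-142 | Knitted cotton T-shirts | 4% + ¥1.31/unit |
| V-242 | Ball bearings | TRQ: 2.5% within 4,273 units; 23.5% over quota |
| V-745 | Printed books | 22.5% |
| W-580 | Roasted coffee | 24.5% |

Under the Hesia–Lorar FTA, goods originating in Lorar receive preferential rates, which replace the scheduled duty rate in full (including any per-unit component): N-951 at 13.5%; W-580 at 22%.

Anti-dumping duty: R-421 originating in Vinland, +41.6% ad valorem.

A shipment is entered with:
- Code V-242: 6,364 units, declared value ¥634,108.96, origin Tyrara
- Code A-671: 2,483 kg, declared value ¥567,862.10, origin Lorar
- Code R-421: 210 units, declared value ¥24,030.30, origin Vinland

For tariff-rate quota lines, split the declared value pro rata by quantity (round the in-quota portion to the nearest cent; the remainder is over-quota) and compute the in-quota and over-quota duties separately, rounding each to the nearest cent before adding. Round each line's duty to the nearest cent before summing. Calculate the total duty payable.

¥92,588.06

Line 1 (V-242, Tyrara, 6,364 units, ¥634,108.96):
Code V-242 is under a tariff-rate quota (threshold 4,273 units). In-quota: 4,273 units at 2.5%; over-quota: 2,091 units at 23.5%.
Pro-rata value split: in-quota = ¥634,108.96 × 4,273/6,364 = ¥425,761.72; over-quota = ¥634,108.96 − ¥425,761.72 = ¥208,347.24.
In-quota duty = ¥425,761.72 × 2.5% = ¥10,644.04. Over-quota duty = ¥208,347.24 × 23.5% = ¥48,961.60.
Line duty = ¥10,644.04 + ¥48,961.60 = ¥59,605.64.
Line 2 (A-671, Lorar, 2,483 kg, ¥567,862.10):
Base rate for A-671 is ¥5.87/kg.
Origin Lorar is the FTA partner but A-671 is not on the preference list; base rate stands.
Duty = 2,483 × ¥5.87 = ¥14,575.21.
Line 3 (R-421, Vinland, 210 units, ¥24,030.30):
Base rate for R-421 is 35%.
Additional duty on R-421 from Vinland: +41.6%. Applied ad valorem rate: 35% + 41.6% = 76.6%.
Duty = ¥24,030.30 × 76.6% = ¥18,407.21.
Total = ¥59,605.64 + ¥14,575.21 + ¥18,407.21 = ¥92,588.06.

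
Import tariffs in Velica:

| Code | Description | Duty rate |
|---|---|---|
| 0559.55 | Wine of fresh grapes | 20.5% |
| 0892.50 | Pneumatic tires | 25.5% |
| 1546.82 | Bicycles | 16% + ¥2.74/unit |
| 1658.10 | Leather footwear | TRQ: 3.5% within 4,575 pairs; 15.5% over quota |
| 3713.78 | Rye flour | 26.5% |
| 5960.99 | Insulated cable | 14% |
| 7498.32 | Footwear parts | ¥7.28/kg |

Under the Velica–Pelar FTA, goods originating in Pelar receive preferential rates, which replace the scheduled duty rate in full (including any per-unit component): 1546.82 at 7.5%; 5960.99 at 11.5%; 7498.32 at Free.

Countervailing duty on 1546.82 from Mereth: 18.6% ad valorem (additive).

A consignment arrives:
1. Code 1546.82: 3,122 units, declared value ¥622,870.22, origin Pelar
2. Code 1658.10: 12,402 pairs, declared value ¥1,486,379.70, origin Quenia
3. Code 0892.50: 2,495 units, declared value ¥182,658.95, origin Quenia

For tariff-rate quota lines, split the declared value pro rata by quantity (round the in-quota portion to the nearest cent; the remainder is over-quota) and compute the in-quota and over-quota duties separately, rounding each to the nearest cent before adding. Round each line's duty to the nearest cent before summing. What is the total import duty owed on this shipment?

Line 1 (1546.82, Pelar, 3,122 units, ¥622,870.22):
Base rate for 1546.82 is 16% + ¥2.74/unit.
Origin Pelar qualifies under the Velica–Pelar agreement and 1546.82 is covered: preferential rate 7.5% applies instead.
The additional-duty order on 1546.82 targets Mereth, not Pelar; it does not apply.
Duty = ¥622,870.22 × 7.5% = ¥46,715.27.
Line 2 (1658.10, Quenia, 12,402 pairs, ¥1,486,379.70):
Code 1658.10 is under a tariff-rate quota (threshold 4,575 pairs). In-quota: 4,575 pairs at 3.5%; over-quota: 7,827 pairs at 15.5%.
Pro-rata value split: in-quota = ¥1,486,379.70 × 4,575/12,402 = ¥548,313.75; over-quota = ¥1,486,379.70 − ¥548,313.75 = ¥938,065.95.
In-quota duty = ¥548,313.75 × 3.5% = ¥19,190.98. Over-quota duty = ¥938,065.95 × 15.5% = ¥145,400.22.
Line duty = ¥19,190.98 + ¥145,400.22 = ¥164,591.20.
Line 3 (0892.50, Quenia, 2,495 units, ¥182,658.95):
Base rate for 0892.50 is 25.5%.
Duty = ¥182,658.95 × 25.5% = ¥46,578.03.
Total = ¥46,715.27 + ¥164,591.20 + ¥46,578.03 = ¥257,884.50.

¥257,884.50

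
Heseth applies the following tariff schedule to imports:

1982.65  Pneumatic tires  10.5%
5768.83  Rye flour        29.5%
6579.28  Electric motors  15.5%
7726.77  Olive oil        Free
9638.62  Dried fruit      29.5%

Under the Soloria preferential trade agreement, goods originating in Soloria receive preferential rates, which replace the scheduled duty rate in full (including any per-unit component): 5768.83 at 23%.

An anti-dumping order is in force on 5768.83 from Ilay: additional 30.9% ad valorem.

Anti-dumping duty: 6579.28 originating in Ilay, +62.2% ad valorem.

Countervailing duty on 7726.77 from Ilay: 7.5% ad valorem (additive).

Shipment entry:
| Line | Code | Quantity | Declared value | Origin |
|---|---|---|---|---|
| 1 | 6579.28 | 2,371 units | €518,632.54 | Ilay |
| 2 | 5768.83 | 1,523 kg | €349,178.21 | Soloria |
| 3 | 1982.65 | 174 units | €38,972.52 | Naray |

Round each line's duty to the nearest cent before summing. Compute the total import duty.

€487,380.58

Line 1 (6579.28, Ilay, 2,371 units, €518,632.54):
Base rate for 6579.28 is 15.5%.
Additional duty on 6579.28 from Ilay: +62.2%. Applied ad valorem rate: 15.5% + 62.2% = 77.7%.
Duty = €518,632.54 × 77.7% = €402,977.48.
Line 2 (5768.83, Soloria, 1,523 kg, €349,178.21):
Base rate for 5768.83 is 29.5%.
Origin Soloria qualifies under the Heseth–Soloria agreement and 5768.83 is covered: preferential rate 23% applies instead.
The additional-duty order on 5768.83 targets Ilay, not Soloria; it does not apply.
Duty = €349,178.21 × 23% = €80,310.99.
Line 3 (1982.65, Naray, 174 units, €38,972.52):
Base rate for 1982.65 is 10.5%.
Duty = €38,972.52 × 10.5% = €4,092.11.
Total = €402,977.48 + €80,310.99 + €4,092.11 = €487,380.58.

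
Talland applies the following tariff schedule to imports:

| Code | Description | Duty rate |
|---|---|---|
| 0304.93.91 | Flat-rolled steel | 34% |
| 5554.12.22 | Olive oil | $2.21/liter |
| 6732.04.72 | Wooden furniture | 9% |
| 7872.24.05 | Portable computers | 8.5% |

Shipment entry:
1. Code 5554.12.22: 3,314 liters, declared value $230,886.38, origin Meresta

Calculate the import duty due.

$7,323.94

Line 1 (5554.12.22, Meresta, 3,314 liters, $230,886.38):
Base rate for 5554.12.22 is $2.21/liter.
Duty = 3,314 × $2.21 = $7,323.94.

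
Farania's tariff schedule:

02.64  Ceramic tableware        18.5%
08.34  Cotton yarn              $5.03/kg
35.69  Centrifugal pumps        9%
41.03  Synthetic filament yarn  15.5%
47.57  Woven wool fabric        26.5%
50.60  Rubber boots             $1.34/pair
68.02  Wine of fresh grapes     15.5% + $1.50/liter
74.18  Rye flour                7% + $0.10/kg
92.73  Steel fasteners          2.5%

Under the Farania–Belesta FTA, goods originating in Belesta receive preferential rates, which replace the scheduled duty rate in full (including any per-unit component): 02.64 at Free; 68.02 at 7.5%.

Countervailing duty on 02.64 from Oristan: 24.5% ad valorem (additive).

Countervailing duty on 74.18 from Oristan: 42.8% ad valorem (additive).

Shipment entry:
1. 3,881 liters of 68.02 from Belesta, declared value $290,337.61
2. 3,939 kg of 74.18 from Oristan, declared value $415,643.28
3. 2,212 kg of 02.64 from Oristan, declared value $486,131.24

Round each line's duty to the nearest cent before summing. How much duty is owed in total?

$438,196.00

Line 1 (68.02, Belesta, 3,881 liters, $290,337.61):
Base rate for 68.02 is 15.5% + $1.50/liter.
Origin Belesta qualifies under the Farania–Belesta agreement and 68.02 is covered: preferential rate 7.5% applies instead.
Duty = $290,337.61 × 7.5% = $21,775.32.
Line 2 (74.18, Oristan, 3,939 kg, $415,643.28):
Base rate for 74.18 is 7% + $0.10/kg.
Additional duty on 74.18 from Oristan: +42.8%. Applied ad valorem rate: 7% + 42.8% = 49.8%.
Duty = $415,643.28 × 49.8% + 3,939 × $0.10 = $207,384.25.
Line 3 (02.64, Oristan, 2,212 kg, $486,131.24):
Base rate for 02.64 is 18.5%.
02.64 has an FTA preferential rate, but origin Oristan is not Belesta; base rate stands.
Additional duty on 02.64 from Oristan: +24.5%. Applied ad valorem rate: 18.5% + 24.5% = 43%.
Duty = $486,131.24 × 43% = $209,036.43.
Total = $21,775.32 + $207,384.25 + $209,036.43 = $438,196.00.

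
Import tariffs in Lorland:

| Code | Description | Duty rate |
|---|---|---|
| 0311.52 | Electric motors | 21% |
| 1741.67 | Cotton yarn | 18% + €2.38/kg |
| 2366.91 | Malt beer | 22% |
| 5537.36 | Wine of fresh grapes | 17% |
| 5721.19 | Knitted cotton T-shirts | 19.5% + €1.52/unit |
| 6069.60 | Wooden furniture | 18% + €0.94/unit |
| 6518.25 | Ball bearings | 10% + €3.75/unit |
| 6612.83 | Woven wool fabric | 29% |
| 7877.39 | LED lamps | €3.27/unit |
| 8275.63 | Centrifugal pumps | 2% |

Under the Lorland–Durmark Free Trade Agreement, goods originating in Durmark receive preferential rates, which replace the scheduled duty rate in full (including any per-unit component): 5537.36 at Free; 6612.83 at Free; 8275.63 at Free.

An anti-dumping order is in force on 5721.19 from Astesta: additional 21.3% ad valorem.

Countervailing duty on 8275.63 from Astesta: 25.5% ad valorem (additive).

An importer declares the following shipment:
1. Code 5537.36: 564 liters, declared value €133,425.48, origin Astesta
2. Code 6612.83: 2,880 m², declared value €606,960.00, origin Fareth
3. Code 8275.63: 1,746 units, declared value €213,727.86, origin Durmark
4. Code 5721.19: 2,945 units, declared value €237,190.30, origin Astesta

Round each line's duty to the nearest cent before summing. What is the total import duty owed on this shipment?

€299,950.77

Line 1 (5537.36, Astesta, 564 liters, €133,425.48):
Base rate for 5537.36 is 17%.
5537.36 has an FTA preferential rate, but origin Astesta is not Durmark; base rate stands.
Duty = €133,425.48 × 17% = €22,682.33.
Line 2 (6612.83, Fareth, 2,880 m², €606,960.00):
Base rate for 6612.83 is 29%.
6612.83 has an FTA preferential rate, but origin Fareth is not Durmark; base rate stands.
Duty = €606,960.00 × 29% = €176,018.40.
Line 3 (8275.63, Durmark, 1,746 units, €213,727.86):
Base rate for 8275.63 is 2%.
Origin Durmark qualifies under the Lorland–Durmark agreement and 8275.63 is covered: preferential rate Free applies instead.
The additional-duty order on 8275.63 targets Astesta, not Durmark; it does not apply.
Duty = €213,727.86 × 0% = €0.00.
Line 4 (5721.19, Astesta, 2,945 units, €237,190.30):
Base rate for 5721.19 is 19.5% + €1.52/unit.
Additional duty on 5721.19 from Astesta: +21.3%. Applied ad valorem rate: 19.5% + 21.3% = 40.8%.
Duty = €237,190.30 × 40.8% + 2,945 × €1.52 = €101,250.04.
Total = €22,682.33 + €176,018.40 + €0.00 + €101,250.04 = €299,950.77.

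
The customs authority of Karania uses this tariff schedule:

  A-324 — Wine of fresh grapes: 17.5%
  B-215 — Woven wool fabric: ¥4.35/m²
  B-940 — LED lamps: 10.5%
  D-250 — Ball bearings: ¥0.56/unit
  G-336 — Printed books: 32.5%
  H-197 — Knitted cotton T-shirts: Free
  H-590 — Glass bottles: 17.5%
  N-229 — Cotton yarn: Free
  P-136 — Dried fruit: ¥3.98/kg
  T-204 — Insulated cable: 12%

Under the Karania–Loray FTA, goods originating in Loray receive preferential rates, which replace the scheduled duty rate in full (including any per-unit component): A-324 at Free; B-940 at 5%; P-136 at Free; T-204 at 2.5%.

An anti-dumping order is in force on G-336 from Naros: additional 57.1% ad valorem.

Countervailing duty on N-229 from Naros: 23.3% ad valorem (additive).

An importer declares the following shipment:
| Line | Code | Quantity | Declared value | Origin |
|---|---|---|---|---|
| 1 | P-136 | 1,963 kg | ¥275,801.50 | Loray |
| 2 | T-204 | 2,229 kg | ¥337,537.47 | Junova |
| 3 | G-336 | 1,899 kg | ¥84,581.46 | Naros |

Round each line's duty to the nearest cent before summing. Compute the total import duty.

¥116,289.49

Line 1 (P-136, Loray, 1,963 kg, ¥275,801.50):
Base rate for P-136 is ¥3.98/kg.
Origin Loray qualifies under the Karania–Loray agreement and P-136 is covered: preferential rate Free applies instead.
Duty = ¥275,801.50 × 0% = ¥0.00.
Line 2 (T-204, Junova, 2,229 kg, ¥337,537.47):
Base rate for T-204 is 12%.
T-204 has an FTA preferential rate, but origin Junova is not Loray; base rate stands.
Duty = ¥337,537.47 × 12% = ¥40,504.50.
Line 3 (G-336, Naros, 1,899 kg, ¥84,581.46):
Base rate for G-336 is 32.5%.
Additional duty on G-336 from Naros: +57.1%. Applied ad valorem rate: 32.5% + 57.1% = 89.6%.
Duty = ¥84,581.46 × 89.6% = ¥75,784.99.
Total = ¥0.00 + ¥40,504.50 + ¥75,784.99 = ¥116,289.49.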